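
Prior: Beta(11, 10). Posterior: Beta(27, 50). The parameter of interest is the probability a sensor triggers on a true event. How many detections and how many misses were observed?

Under Beta–binomial conjugacy the posterior parameters are (a+s, b+f).
Match parameters: s=27−11=16, f=50−10=40.

16 detections and 40 misses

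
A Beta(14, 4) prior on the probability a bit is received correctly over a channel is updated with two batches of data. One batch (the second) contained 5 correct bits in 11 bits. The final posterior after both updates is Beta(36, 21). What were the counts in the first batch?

17 correct bits and 11 errors

Sequential conjugate updates are equivalent to a single update on the pooled data, so total successes = posterior α − prior α and total failures = posterior β − prior β.
Total across both batches: 36−14=22 correct bits, 21−4=17 errors.
Subtract the second batch: 22−5=17 correct bits and 17−6=11 errors.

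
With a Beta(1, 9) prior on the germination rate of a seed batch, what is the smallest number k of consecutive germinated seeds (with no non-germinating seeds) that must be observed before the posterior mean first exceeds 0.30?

k = 3

After k germinated seeds and 0 non-germinating seeds the posterior is Beta(1+k, 9), with mean (1+k)/(1+9+k).
Set (1+k)/(10+k) > 0.30 and solve: k > (0.30·10 − 1)/(1 − 0.30) = 2.857.
The smallest integer exceeding 2.857 is 3.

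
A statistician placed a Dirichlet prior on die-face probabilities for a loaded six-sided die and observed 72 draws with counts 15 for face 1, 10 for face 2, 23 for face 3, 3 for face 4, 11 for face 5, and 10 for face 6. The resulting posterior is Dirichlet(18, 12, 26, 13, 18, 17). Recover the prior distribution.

For a Dirichlet(α) prior with multinomial counts c, the posterior is Dirichlet(α + c) componentwise.
Subtract each count from the matching posterior parameter: 18−15=3, 12−10=2, 26−23=3, 13−3=10, 18−11=7, 17−10=7.

Dirichlet(3, 2, 3, 10, 7, 7)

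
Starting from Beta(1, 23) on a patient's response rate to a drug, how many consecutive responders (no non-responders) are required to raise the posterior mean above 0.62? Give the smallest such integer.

k = 37

After k responders and 0 non-responders the posterior is Beta(1+k, 23), with mean (1+k)/(1+23+k).
Set (1+k)/(24+k) > 0.62 and solve: k > (0.62·24 − 1)/(1 − 0.62) = 36.526.
The smallest integer exceeding 36.526 is 37.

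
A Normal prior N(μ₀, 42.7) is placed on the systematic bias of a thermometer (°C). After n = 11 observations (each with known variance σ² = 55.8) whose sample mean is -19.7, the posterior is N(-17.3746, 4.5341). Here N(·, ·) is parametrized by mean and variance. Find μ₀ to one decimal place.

μ₀ = 2.2

The posterior mean is a precision-weighted average: μ_n = (τ₀μ₀ + τ_data·x̄)/(τ₀+τ_data), with τ₀=1/σ₀² and τ_data=n/σ².
Here τ₀ = 1/42.7 = 0.023419 and τ_data = 11/55.8 = 0.197133, so τ_n = 0.220552.
Rearranging for μ₀: μ₀ = (μ_n·τ_n − τ_data·x̄)/τ₀ = (-17.3746·0.220552 − 0.197133·-19.7) / 0.023419 = 0.051517/0.023419 ≈ 2.2.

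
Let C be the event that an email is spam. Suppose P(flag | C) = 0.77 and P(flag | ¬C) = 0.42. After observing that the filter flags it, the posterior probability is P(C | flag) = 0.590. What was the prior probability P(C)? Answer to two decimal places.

P(C) = 0.44

In odds form, posterior odds = prior odds × likelihood ratio, so prior odds = posterior odds ÷ LR.
Posterior odds = 0.590/(1−0.590) = 1.4390. LR = 0.77/0.42 = 1.8333.
Prior odds = 1.4390/1.8333 = 0.7849, so P(C) = 0.7849/(1+0.7849) ≈ 0.44.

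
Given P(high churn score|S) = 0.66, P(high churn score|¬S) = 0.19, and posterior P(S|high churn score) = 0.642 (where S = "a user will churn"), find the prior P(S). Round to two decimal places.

P(S) = 0.34

In odds form, posterior odds = prior odds × likelihood ratio, so prior odds = posterior odds ÷ LR.
Posterior odds = 0.642/(1−0.642) = 1.7933. LR = 0.66/0.19 = 3.4737.
Prior odds = 1.7933/3.4737 = 0.5163, so P(S) = 0.5163/(1+0.5163) ≈ 0.34.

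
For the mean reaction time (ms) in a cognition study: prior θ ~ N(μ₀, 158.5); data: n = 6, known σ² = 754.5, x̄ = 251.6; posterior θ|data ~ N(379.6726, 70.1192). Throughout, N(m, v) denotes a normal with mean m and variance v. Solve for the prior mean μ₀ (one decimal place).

μ₀ = 541.1

The posterior mean is a precision-weighted average: μ_n = (τ₀μ₀ + τ_data·x̄)/(τ₀+τ_data), with τ₀=1/σ₀² and τ_data=n/σ².
Here τ₀ = 1/158.5 = 0.006309 and τ_data = 6/754.5 = 0.007952, so τ_n = 0.014261.
Rearranging for μ₀: μ₀ = (μ_n·τ_n − τ_data·x̄)/τ₀ = (379.6726·0.014261 − 0.007952·251.6) / 0.006309 = 3.413788/0.006309 ≈ 541.1.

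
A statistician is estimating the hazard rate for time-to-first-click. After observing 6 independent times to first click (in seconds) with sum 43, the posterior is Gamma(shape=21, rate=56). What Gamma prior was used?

Gamma(shape=15, rate=13)

Gamma–exponential conjugacy: posterior shape = α + n, posterior rate = β + Σtᵢ.
So α = 21 − 6 = 15 and β = 56 − 43 = 13.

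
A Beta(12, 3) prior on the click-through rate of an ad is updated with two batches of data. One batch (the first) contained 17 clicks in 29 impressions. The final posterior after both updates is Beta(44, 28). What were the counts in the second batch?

Because Beta–binomial updating is additive in the counts, the combined data contributed (α_post−α_prior, β_post−β_prior) successes and failures.
Total across both batches: 44−12=32 clicks, 28−3=25 non-clicks.
Subtract the first batch: 32−17=15 clicks and 25−12=13 non-clicks.

15 clicks and 13 non-clicks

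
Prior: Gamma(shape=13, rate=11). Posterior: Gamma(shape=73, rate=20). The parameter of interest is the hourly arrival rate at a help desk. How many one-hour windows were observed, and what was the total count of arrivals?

n = 9 one-hour windows with total 60 arrivals

Gamma–Poisson conjugacy: posterior shape = α + Σxᵢ, posterior rate = β + n.
Matching: Σxᵢ = 73 − 13 = 60 and n = 20 − 11 = 9.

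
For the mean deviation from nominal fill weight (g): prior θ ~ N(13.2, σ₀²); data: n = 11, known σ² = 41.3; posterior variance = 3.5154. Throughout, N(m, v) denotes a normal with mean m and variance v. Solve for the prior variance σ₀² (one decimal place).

For the Normal–Normal model with known σ², precisions add: τ_n = τ₀ + n/σ².
So 1/σ₀² = 1/3.5154 − 11/41.3 = 0.284463 − 0.266344 = 0.018119.
Hence σ₀² = 1/0.018119 ≈ 55.2.

σ₀² = 55.2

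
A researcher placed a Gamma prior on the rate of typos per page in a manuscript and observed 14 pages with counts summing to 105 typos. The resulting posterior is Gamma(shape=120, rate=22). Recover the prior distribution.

Gamma(shape=15, rate=8)

A Gamma(α, β) prior (rate parametrization) on a Poisson rate with n observations summing to S gives posterior Gamma(α+S, β+n).
So α = 120 − 105 = 15 and β = 22 − 14 = 8.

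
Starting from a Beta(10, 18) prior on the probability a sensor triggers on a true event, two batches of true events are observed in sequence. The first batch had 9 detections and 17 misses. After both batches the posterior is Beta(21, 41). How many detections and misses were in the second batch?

2 detections and 6 misses

Because Beta–binomial updating is additive in the counts, the combined data contributed (α_post−α_prior, β_post−β_prior) successes and failures.
Total across both batches: 21−10=11 detections, 41−18=23 misses.
Subtract the first batch: 11−9=2 detections and 23−17=6 misses.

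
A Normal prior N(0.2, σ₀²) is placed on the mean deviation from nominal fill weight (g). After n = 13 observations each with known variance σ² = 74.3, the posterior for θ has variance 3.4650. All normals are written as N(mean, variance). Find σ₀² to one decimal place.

For the Normal–Normal model with known σ², precisions add: τ_n = τ₀ + n/σ².
So 1/σ₀² = 1/3.4650 − 13/74.3 = 0.288600 − 0.174966 = 0.113634.
Hence σ₀² = 1/0.113634 ≈ 8.8.

σ₀² = 8.8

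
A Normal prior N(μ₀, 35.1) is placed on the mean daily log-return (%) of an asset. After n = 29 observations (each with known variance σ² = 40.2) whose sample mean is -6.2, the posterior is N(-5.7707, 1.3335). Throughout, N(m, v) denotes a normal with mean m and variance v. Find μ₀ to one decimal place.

With known observation variance, the Normal–Normal posterior has precision τ_n = τ₀ + n/σ² and mean μ_n = (τ₀μ₀ + (n/σ²)x̄)/τ_n.
Here τ₀ = 1/35.1 = 0.028490 and τ_data = 29/40.2 = 0.721393, so τ_n = 0.749883.
Rearranging for μ₀: μ₀ = (μ_n·τ_n − τ_data·x̄)/τ₀ = (-5.7707·0.749883 − 0.721393·-6.2) / 0.028490 = 0.145287/0.028490 ≈ 5.1.

μ₀ = 5.1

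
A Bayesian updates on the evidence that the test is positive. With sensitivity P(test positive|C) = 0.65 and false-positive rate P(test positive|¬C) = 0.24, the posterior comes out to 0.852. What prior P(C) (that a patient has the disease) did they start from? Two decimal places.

In odds form, posterior odds = prior odds × likelihood ratio, so prior odds = posterior odds ÷ LR.
Posterior odds = 0.852/(1−0.852) = 5.7568. LR = 0.65/0.24 = 2.7083.
Prior odds = 5.7568/2.7083 = 2.1256, so P(C) = 2.1256/(1+2.1256) ≈ 0.68.

P(C) = 0.68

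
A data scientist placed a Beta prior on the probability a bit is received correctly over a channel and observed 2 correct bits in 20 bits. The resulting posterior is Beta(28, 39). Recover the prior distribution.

Beta(26, 21)

A Beta(α, β) prior with s successes and f failures in binomial data gives a Beta(α+s, β+f) posterior.
Subtract the data counts: 28−2=26, 39−18=21.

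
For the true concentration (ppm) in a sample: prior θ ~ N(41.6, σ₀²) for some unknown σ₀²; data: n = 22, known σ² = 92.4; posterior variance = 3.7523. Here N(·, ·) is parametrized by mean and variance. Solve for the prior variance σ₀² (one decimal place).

σ₀² = 35.2

Posterior precision equals prior precision plus data precision: 1/σ_n² = 1/σ₀² + n/σ².
So 1/σ₀² = 1/3.7523 − 22/92.4 = 0.266503 − 0.238095 = 0.028408.
Hence σ₀² = 1/0.028408 ≈ 35.2.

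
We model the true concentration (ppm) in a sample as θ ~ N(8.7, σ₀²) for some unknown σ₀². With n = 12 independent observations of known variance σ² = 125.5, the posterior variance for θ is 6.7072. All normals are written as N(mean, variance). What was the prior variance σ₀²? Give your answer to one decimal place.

σ₀² = 18.7

Posterior precision equals prior precision plus data precision: 1/σ_n² = 1/σ₀² + n/σ².
So 1/σ₀² = 1/6.7072 − 12/125.5 = 0.149094 − 0.095618 = 0.053476.
Hence σ₀² = 1/0.053476 ≈ 18.7.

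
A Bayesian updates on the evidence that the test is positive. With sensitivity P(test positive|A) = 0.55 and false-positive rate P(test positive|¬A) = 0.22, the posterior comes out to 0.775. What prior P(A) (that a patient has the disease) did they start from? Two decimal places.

Bayes' rule in odds form gives O(A|E) = O(A)·[P(E|A)/P(E|¬A)], hence O(A) = O(A|E)/LR.
Posterior odds = 0.775/(1−0.775) = 3.4444. LR = 0.55/0.22 = 2.5000.
Prior odds = 3.4444/2.5000 = 1.3778, so P(A) = 1.3778/(1+1.3778) ≈ 0.58.

P(A) = 0.58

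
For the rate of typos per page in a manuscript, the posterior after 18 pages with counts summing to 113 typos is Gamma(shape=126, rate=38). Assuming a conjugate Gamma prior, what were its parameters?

Gamma–Poisson conjugacy: posterior shape = α + Σxᵢ, posterior rate = β + n.
So α = 126 − 113 = 13 and β = 38 − 18 = 20.

Gamma(shape=13, rate=20)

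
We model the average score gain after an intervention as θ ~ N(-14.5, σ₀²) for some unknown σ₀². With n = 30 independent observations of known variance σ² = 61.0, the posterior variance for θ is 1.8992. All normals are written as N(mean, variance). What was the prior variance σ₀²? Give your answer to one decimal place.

σ₀² = 28.8

Posterior precision equals prior precision plus data precision: 1/σ_n² = 1/σ₀² + n/σ².
So 1/σ₀² = 1/1.8992 − 30/61.0 = 0.526537 − 0.491803 = 0.034734.
Hence σ₀² = 1/0.034734 ≈ 28.8.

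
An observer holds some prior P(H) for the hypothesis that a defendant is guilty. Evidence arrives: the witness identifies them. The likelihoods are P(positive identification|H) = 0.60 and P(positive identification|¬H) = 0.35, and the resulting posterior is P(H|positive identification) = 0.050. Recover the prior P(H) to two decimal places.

Bayes' rule in odds form gives O(H|E) = O(H)·[P(E|H)/P(E|¬H)], hence O(H) = O(H|E)/LR.
Posterior odds = 0.050/(1−0.050) = 0.0526. LR = 0.60/0.35 = 1.7143.
Prior odds = 0.0526/1.7143 = 0.0307, so P(H) = 0.0307/(1+0.0307) ≈ 0.03.

P(H) = 0.03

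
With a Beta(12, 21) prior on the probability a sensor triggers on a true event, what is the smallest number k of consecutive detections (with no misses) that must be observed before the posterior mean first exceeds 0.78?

After k detections and 0 misses the posterior is Beta(12+k, 21), with mean (12+k)/(12+21+k).
Set (12+k)/(33+k) > 0.78 and solve: k > (0.78·33 − 12)/(1 − 0.78) = 62.455.
The smallest integer exceeding 62.455 is 63.

k = 63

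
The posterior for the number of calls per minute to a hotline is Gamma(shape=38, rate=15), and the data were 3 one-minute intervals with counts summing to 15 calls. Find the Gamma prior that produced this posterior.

A Gamma(α, β) prior (rate parametrization) on a Poisson rate with n observations summing to S gives posterior Gamma(α+S, β+n).
So α = 38 − 15 = 23 and β = 15 − 3 = 12.

Gamma(shape=23, rate=12)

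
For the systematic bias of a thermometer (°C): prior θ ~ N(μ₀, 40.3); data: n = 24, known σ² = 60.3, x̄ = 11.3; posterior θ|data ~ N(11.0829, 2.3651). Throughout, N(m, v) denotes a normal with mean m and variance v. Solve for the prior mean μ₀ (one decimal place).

μ₀ = 7.6

With known observation variance, the Normal–Normal posterior has precision τ_n = τ₀ + n/σ² and mean μ_n = (τ₀μ₀ + (n/σ²)x̄)/τ_n.
Here τ₀ = 1/40.3 = 0.024814 and τ_data = 24/60.3 = 0.398010, so τ_n = 0.422824.
Rearranging for μ₀: μ₀ = (μ_n·τ_n − τ_data·x̄)/τ₀ = (11.0829·0.422824 − 0.398010·11.3) / 0.024814 = 0.188603/0.024814 ≈ 7.6.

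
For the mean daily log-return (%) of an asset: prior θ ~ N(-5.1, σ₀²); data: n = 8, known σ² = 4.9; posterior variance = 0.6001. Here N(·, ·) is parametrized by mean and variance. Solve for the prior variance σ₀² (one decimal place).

σ₀² = 29.6

Posterior precision equals prior precision plus data precision: 1/σ_n² = 1/σ₀² + n/σ².
So 1/σ₀² = 1/0.6001 − 8/4.9 = 1.666389 − 1.632653 = 0.033736.
Hence σ₀² = 1/0.033736 ≈ 29.6.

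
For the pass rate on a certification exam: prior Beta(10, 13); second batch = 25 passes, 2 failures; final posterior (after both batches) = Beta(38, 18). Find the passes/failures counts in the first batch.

Because Beta–binomial updating is additive in the counts, the combined data contributed (α_post−α_prior, β_post−β_prior) successes and failures.
Total across both batches: 38−10=28 passes, 18−13=5 failures.
Subtract the second batch: 28−25=3 passes and 5−2=3 failures.

3 passes and 3 failures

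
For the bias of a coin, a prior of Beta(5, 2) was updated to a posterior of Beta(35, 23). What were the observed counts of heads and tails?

30 heads and 21 tails

Beta is conjugate to the binomial likelihood: posterior = Beta(α+s, β+f).
So s = 35 − 5 = 30 and f = 23 − 2 = 21.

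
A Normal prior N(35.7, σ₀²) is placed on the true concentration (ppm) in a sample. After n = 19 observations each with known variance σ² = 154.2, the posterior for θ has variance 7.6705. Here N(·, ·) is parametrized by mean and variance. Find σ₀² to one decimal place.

Posterior precision equals prior precision plus data precision: 1/σ_n² = 1/σ₀² + n/σ².
So 1/σ₀² = 1/7.6705 − 19/154.2 = 0.130370 − 0.123217 = 0.007153.
Hence σ₀² = 1/0.007153 ≈ 139.8.

σ₀² = 139.8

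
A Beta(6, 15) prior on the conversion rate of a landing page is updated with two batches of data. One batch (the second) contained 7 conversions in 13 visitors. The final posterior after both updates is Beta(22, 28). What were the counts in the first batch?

9 conversions and 7 bounces

Sequential conjugate updates are equivalent to a single update on the pooled data, so total successes = posterior α − prior α and total failures = posterior β − prior β.
Total across both batches: 22−6=16 conversions, 28−15=13 bounces.
Subtract the second batch: 16−7=9 conversions and 13−6=7 bounces.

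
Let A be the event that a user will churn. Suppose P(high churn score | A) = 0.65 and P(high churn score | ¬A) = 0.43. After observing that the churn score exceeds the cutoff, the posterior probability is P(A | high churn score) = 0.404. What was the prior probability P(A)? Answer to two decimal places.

In odds form, posterior odds = prior odds × likelihood ratio, so prior odds = posterior odds ÷ LR.
Posterior odds = 0.404/(1−0.404) = 0.6779. LR = 0.65/0.43 = 1.5116.
Prior odds = 0.6779/1.5116 = 0.4485, so P(A) = 0.4485/(1+0.4485) ≈ 0.31.

P(A) = 0.31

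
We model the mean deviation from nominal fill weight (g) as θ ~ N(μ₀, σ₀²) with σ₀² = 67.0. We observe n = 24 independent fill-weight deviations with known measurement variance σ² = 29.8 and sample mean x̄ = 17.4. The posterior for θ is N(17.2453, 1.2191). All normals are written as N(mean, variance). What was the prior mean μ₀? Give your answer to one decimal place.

μ₀ = 8.9

The posterior mean is a precision-weighted average: μ_n = (τ₀μ₀ + τ_data·x̄)/(τ₀+τ_data), with τ₀=1/σ₀² and τ_data=n/σ².
Here τ₀ = 1/67.0 = 0.014925 and τ_data = 24/29.8 = 0.805369, so τ_n = 0.820294.
Rearranging for μ₀: μ₀ = (μ_n·τ_n − τ_data·x̄)/τ₀ = (17.2453·0.820294 − 0.805369·17.4) / 0.014925 = 0.132796/0.014925 ≈ 8.9.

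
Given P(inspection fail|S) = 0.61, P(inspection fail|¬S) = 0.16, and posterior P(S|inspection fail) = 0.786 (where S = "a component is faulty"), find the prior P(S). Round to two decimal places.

Bayes' rule in odds form gives O(S|E) = O(S)·[P(E|S)/P(E|¬S)], hence O(S) = O(S|E)/LR.
Posterior odds = 0.786/(1−0.786) = 3.6729. LR = 0.61/0.16 = 3.8125.
Prior odds = 3.6729/3.8125 = 0.9634, so P(S) = 0.9634/(1+0.9634) ≈ 0.49.

P(S) = 0.49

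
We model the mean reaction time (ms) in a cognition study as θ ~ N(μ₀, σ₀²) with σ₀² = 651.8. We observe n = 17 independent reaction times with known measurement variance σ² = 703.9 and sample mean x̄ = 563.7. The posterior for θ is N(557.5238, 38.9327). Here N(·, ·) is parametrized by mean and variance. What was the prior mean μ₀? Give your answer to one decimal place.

With known observation variance, the Normal–Normal posterior has precision τ_n = τ₀ + n/σ² and mean μ_n = (τ₀μ₀ + (n/σ²)x̄)/τ_n.
Here τ₀ = 1/651.8 = 0.001534 and τ_data = 17/703.9 = 0.024151, so τ_n = 0.025685.
Rearranging for μ₀: μ₀ = (μ_n·τ_n − τ_data·x̄)/τ₀ = (557.5238·0.025685 − 0.024151·563.7) / 0.001534 = 0.706080/0.001534 ≈ 460.3.

μ₀ = 460.3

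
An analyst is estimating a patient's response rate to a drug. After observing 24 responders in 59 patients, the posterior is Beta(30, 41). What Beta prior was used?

Under Beta–binomial conjugacy the posterior parameters are (a+s, b+f).
Subtract the data counts: 30−24=6, 41−35=6.

Beta(6, 6)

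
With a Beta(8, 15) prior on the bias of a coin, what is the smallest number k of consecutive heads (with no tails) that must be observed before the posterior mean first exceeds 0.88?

k = 103

After k heads and 0 tails the posterior is Beta(8+k, 15), with mean (8+k)/(8+15+k).
Set (8+k)/(23+k) > 0.88 and solve: k > (0.88·23 − 8)/(1 − 0.88) = 102.000.
The smallest integer exceeding 102.000 is 103.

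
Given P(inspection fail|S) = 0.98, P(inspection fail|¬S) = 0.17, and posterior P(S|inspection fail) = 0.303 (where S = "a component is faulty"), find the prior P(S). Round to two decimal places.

P(S) = 0.07

Bayes' rule in odds form gives O(S|E) = O(S)·[P(E|S)/P(E|¬S)], hence O(S) = O(S|E)/LR.
Posterior odds = 0.303/(1−0.303) = 0.4347. LR = 0.98/0.17 = 5.7647.
Prior odds = 0.4347/5.7647 = 0.0754, so P(S) = 0.0754/(1+0.0754) ≈ 0.07.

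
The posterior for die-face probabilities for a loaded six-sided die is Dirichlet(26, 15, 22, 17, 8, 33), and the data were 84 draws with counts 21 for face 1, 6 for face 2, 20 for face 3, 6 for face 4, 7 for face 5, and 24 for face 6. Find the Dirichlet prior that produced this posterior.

Dirichlet(5, 9, 2, 11, 1, 9)

For a Dirichlet(α) prior with multinomial counts c, the posterior is Dirichlet(α + c) componentwise.
Subtract each count from the matching posterior parameter: 26−21=5, 15−6=9, 22−20=2, 17−6=11, 8−7=1, 33−24=9.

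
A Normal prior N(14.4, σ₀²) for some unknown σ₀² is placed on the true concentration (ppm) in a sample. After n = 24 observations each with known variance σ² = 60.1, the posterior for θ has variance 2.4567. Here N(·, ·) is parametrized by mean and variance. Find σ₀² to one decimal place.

For the Normal–Normal model with known σ², precisions add: τ_n = τ₀ + n/σ².
So 1/σ₀² = 1/2.4567 − 24/60.1 = 0.407050 − 0.399334 = 0.007716.
Hence σ₀² = 1/0.007716 ≈ 129.6.

σ₀² = 129.6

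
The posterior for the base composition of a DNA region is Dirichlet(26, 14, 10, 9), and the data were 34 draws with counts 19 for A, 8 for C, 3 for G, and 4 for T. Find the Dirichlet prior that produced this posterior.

Dirichlet(7, 6, 7, 5)

For a Dirichlet(α) prior with multinomial counts c, the posterior is Dirichlet(α + c) componentwise.
Subtract each count from the matching posterior parameter: 26−19=7, 14−8=6, 10−3=7, 9−4=5.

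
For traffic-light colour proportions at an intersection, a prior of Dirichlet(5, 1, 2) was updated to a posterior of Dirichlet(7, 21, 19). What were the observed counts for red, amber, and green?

counts (2, 20, 17)

For a Dirichlet(α) prior with multinomial counts c, the posterior is Dirichlet(α + c) componentwise.
Counts are posterior − prior componentwise: 7−5=2, 21−1=20, 19−2=17.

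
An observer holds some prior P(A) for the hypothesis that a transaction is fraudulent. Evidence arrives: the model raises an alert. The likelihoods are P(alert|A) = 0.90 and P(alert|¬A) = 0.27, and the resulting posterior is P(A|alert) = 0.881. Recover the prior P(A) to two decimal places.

In odds form, posterior odds = prior odds × likelihood ratio, so prior odds = posterior odds ÷ LR.
Posterior odds = 0.881/(1−0.881) = 7.4034. LR = 0.90/0.27 = 3.3333.
Prior odds = 7.4034/3.3333 = 2.2210, so P(A) = 2.2210/(1+2.2210) ≈ 0.69.

P(A) = 0.69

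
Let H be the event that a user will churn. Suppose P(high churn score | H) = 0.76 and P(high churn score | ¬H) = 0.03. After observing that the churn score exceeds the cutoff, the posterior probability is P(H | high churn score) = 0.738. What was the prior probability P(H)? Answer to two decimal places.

In odds form, posterior odds = prior odds × likelihood ratio, so prior odds = posterior odds ÷ LR.
Posterior odds = 0.738/(1−0.738) = 2.8168. LR = 0.76/0.03 = 25.3333.
Prior odds = 2.8168/25.3333 = 0.1112, so P(H) = 0.1112/(1+0.1112) ≈ 0.10.

P(H) = 0.10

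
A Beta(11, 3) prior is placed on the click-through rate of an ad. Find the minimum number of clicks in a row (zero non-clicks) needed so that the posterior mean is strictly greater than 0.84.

After k clicks and 0 non-clicks the posterior is Beta(11+k, 3), with mean (11+k)/(11+3+k).
Set (11+k)/(14+k) > 0.84 and solve: k > (0.84·14 − 11)/(1 − 0.84) = 4.750.
The smallest integer exceeding 4.750 is 5.

k = 5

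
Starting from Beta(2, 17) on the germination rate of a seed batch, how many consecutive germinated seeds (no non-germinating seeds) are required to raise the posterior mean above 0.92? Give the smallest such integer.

After k germinated seeds and 0 non-germinating seeds the posterior is Beta(2+k, 17), with mean (2+k)/(2+17+k).
Set (2+k)/(19+k) > 0.92 and solve: k > (0.92·19 − 2)/(1 − 0.92) = 193.500.
The smallest integer exceeding 193.500 is 194.

k = 194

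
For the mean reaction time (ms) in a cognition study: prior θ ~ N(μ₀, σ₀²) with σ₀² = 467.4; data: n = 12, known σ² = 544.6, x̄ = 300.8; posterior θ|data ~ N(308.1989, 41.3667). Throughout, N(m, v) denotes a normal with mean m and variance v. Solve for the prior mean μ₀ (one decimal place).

μ₀ = 384.4

The posterior mean is a precision-weighted average: μ_n = (τ₀μ₀ + τ_data·x̄)/(τ₀+τ_data), with τ₀=1/σ₀² and τ_data=n/σ².
Here τ₀ = 1/467.4 = 0.002139 and τ_data = 12/544.6 = 0.022035, so τ_n = 0.024174.
Rearranging for μ₀: μ₀ = (μ_n·τ_n − τ_data·x̄)/τ₀ = (308.1989·0.024174 − 0.022035·300.8) / 0.002139 = 0.822272/0.002139 ≈ 384.4.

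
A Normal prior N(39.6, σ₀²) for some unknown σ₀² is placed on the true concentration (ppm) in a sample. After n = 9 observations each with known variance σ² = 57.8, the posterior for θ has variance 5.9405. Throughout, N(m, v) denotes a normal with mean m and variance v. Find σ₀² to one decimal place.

For the Normal–Normal model with known σ², precisions add: τ_n = τ₀ + n/σ².
So 1/σ₀² = 1/5.9405 − 9/57.8 = 0.168336 − 0.155709 = 0.012627.
Hence σ₀² = 1/0.012627 ≈ 79.2.

σ₀² = 79.2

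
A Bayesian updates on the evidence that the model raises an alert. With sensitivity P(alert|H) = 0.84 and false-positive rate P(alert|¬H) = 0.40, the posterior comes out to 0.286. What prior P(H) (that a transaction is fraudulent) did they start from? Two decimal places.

In odds form, posterior odds = prior odds × likelihood ratio, so prior odds = posterior odds ÷ LR.
Posterior odds = 0.286/(1−0.286) = 0.4006. LR = 0.84/0.40 = 2.1000.
Prior odds = 0.4006/2.1000 = 0.1908, so P(H) = 0.1908/(1+0.1908) ≈ 0.16.

P(H) = 0.16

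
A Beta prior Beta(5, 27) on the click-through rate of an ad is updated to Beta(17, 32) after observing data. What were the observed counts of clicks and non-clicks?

Under Beta–binomial conjugacy the posterior parameters are (α+s, β+f).
Match parameters: s=17−5=12, f=32−27=5.

12 clicks and 5 non-clicks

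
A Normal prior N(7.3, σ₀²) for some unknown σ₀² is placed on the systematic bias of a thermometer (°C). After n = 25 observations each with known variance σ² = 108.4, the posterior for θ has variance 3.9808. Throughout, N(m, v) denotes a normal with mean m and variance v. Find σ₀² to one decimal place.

For the Normal–Normal model with known σ², precisions add: τ_n = τ₀ + n/σ².
So 1/σ₀² = 1/3.9808 − 25/108.4 = 0.251206 − 0.230627 = 0.020579.
Hence σ₀² = 1/0.020579 ≈ 48.6.

σ₀² = 48.6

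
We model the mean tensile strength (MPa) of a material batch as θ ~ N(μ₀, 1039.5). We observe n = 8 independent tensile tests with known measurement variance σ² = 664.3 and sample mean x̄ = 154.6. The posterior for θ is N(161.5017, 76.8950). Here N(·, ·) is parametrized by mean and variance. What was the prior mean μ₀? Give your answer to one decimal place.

The posterior mean is a precision-weighted average: μ_n = (τ₀μ₀ + τ_data·x̄)/(τ₀+τ_data), with τ₀=1/σ₀² and τ_data=n/σ².
Here τ₀ = 1/1039.5 = 0.000962 and τ_data = 8/664.3 = 0.012043, so τ_n = 0.013005.
Rearranging for μ₀: μ₀ = (μ_n·τ_n − τ_data·x̄)/τ₀ = (161.5017·0.013005 − 0.012043·154.6) / 0.000962 = 0.238482/0.000962 ≈ 247.9.

μ₀ = 247.9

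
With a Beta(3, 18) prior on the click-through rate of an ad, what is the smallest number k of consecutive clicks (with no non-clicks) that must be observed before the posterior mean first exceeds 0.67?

After k clicks and 0 non-clicks the posterior is Beta(3+k, 18), with mean (3+k)/(3+18+k).
Set (3+k)/(21+k) > 0.67 and solve: k > (0.67·21 − 3)/(1 − 0.67) = 33.545.
The smallest integer exceeding 33.545 is 34.

k = 34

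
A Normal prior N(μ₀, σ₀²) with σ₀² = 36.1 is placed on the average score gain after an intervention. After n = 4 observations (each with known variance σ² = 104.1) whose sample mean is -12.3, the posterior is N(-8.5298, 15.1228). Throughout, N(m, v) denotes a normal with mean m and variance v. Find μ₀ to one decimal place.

With known observation variance, the Normal–Normal posterior has precision τ_n = τ₀ + n/σ² and mean μ_n = (τ₀μ₀ + (n/σ²)x̄)/τ_n.
Here τ₀ = 1/36.1 = 0.027701 and τ_data = 4/104.1 = 0.038425, so τ_n = 0.066126.
Rearranging for μ₀: μ₀ = (μ_n·τ_n − τ_data·x̄)/τ₀ = (-8.5298·0.066126 − 0.038425·-12.3) / 0.027701 = -0.091414/0.027701 ≈ -3.3.

μ₀ = -3.3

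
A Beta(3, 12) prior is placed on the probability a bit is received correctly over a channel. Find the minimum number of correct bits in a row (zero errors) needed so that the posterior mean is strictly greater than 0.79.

k = 43

After k correct bits and 0 errors the posterior is Beta(3+k, 12), with mean (3+k)/(3+12+k).
Set (3+k)/(15+k) > 0.79 and solve: k > (0.79·15 − 3)/(1 − 0.79) = 42.143.
The smallest integer exceeding 42.143 is 43.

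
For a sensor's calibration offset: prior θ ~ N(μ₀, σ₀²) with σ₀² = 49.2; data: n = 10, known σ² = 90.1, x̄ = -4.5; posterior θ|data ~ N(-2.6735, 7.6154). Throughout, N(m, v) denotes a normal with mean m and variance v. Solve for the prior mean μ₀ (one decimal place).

μ₀ = 7.3

With known observation variance, the Normal–Normal posterior has precision τ_n = τ₀ + n/σ² and mean μ_n = (τ₀μ₀ + (n/σ²)x̄)/τ_n.
Here τ₀ = 1/49.2 = 0.020325 and τ_data = 10/90.1 = 0.110988, so τ_n = 0.131313.
Rearranging for μ₀: μ₀ = (μ_n·τ_n − τ_data·x̄)/τ₀ = (-2.6735·0.131313 − 0.110988·-4.5) / 0.020325 = 0.148381/0.020325 ≈ 7.3.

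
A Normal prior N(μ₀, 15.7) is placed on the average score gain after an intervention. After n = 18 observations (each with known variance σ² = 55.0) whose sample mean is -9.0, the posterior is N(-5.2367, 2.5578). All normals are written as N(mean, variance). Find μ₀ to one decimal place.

μ₀ = 14.1

With known observation variance, the Normal–Normal posterior has precision τ_n = τ₀ + n/σ² and mean μ_n = (τ₀μ₀ + (n/σ²)x̄)/τ_n.
Here τ₀ = 1/15.7 = 0.063694 and τ_data = 18/55.0 = 0.327273, so τ_n = 0.390967.
Rearranging for μ₀: μ₀ = (μ_n·τ_n − τ_data·x̄)/τ₀ = (-5.2367·0.390967 − 0.327273·-9.0) / 0.063694 = 0.898080/0.063694 ≈ 14.1.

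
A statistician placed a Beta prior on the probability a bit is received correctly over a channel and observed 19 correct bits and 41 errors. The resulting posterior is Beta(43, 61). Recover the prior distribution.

A Beta(α, β) prior with s successes and f failures in binomial data gives a Beta(α+s, β+f) posterior.
Subtract the data counts: 43−19=24, 61−41=20.

Beta(24, 20)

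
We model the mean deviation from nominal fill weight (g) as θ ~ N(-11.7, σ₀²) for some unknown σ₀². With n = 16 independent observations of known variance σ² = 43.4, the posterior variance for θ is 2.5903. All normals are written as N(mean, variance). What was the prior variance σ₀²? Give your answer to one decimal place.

Posterior precision equals prior precision plus data precision: 1/σ_n² = 1/σ₀² + n/σ².
So 1/σ₀² = 1/2.5903 − 16/43.4 = 0.386056 − 0.368664 = 0.017392.
Hence σ₀² = 1/0.017392 ≈ 57.5.

σ₀² = 57.5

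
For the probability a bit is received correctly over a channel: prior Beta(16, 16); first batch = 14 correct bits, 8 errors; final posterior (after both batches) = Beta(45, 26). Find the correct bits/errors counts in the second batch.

15 correct bits and 2 errors

Sequential conjugate updates are equivalent to a single update on the pooled data, so total successes = posterior α − prior α and total failures = posterior β − prior β.
Total across both batches: 45−16=29 correct bits, 26−16=10 errors.
Subtract the first batch: 29−14=15 correct bits and 10−8=2 errors.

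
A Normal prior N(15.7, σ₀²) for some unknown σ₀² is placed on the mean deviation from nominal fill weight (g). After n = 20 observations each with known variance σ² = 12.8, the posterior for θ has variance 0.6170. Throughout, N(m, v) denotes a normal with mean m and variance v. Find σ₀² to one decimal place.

Posterior precision equals prior precision plus data precision: 1/σ_n² = 1/σ₀² + n/σ².
So 1/σ₀² = 1/0.6170 − 20/12.8 = 1.620746 − 1.562500 = 0.058246.
Hence σ₀² = 1/0.058246 ≈ 17.2.

σ₀² = 17.2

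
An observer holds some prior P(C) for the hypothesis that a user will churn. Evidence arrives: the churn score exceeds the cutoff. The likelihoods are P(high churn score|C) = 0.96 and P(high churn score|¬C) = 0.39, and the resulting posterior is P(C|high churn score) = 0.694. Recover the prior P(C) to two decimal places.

Bayes' rule in odds form gives O(C|E) = O(C)·[P(E|C)/P(E|¬C)], hence O(C) = O(C|E)/LR.
Posterior odds = 0.694/(1−0.694) = 2.2680. LR = 0.96/0.39 = 2.4615.
Prior odds = 2.2680/2.4615 = 0.9214, so P(C) = 0.9214/(1+0.9214) ≈ 0.48.

P(C) = 0.48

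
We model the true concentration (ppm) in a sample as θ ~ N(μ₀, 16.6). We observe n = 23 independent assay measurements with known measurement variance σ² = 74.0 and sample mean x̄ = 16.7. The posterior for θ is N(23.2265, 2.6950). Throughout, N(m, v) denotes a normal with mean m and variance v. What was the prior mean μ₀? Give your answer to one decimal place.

μ₀ = 56.9

With known observation variance, the Normal–Normal posterior has precision τ_n = τ₀ + n/σ² and mean μ_n = (τ₀μ₀ + (n/σ²)x̄)/τ_n.
Here τ₀ = 1/16.6 = 0.060241 and τ_data = 23/74.0 = 0.310811, so τ_n = 0.371052.
Rearranging for μ₀: μ₀ = (μ_n·τ_n − τ_data·x̄)/τ₀ = (23.2265·0.371052 − 0.310811·16.7) / 0.060241 = 3.427696/0.060241 ≈ 56.9.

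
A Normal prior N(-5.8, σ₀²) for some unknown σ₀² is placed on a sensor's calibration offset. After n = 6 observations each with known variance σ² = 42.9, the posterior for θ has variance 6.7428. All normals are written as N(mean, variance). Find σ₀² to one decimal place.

σ₀² = 118.4

For the Normal–Normal model with known σ², precisions add: τ_n = τ₀ + n/σ².
So 1/σ₀² = 1/6.7428 − 6/42.9 = 0.148306 − 0.139860 = 0.008446.
Hence σ₀² = 1/0.008446 ≈ 118.4.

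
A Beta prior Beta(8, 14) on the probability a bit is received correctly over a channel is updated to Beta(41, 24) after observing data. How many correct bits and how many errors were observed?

Beta is conjugate to the binomial likelihood: posterior = Beta(a+s, b+f).
Match parameters: s=41−8=33, f=24−14=10.

33 correct bits and 10 errors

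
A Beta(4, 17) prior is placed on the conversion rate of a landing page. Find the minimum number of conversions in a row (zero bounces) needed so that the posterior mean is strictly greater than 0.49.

After k conversions and 0 bounces the posterior is Beta(4+k, 17), with mean (4+k)/(4+17+k).
Set (4+k)/(21+k) > 0.49 and solve: k > (0.49·21 − 4)/(1 − 0.49) = 12.333.
The smallest integer exceeding 12.333 is 13, and checking k=13: (17)/(34) = 0.5000 > 0.49.

k = 13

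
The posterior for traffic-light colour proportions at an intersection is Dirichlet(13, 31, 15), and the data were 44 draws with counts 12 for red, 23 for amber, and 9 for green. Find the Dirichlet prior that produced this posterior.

Dirichlet(1, 8, 6)

For a Dirichlet(α) prior with multinomial counts c, the posterior is Dirichlet(α + c) componentwise.
Subtract each count from the matching posterior parameter: 13−12=1, 31−23=8, 15−9=6.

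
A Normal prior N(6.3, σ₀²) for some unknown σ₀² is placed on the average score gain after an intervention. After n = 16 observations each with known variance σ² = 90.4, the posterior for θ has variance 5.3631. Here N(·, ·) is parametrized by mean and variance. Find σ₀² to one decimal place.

Posterior precision equals prior precision plus data precision: 1/σ_n² = 1/σ₀² + n/σ².
So 1/σ₀² = 1/5.3631 − 16/90.4 = 0.186459 − 0.176991 = 0.009468.
Hence σ₀² = 1/0.009468 ≈ 105.6.

σ₀² = 105.6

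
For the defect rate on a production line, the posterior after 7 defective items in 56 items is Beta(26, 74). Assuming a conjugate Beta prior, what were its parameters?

Beta is conjugate to the binomial likelihood: posterior = Beta(a+s, b+f).
So a = 26 − 7 = 19 and b = 74 − 49 = 25.

Beta(19, 25)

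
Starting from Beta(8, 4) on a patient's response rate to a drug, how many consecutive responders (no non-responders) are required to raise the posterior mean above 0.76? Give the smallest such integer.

k = 5

After k responders and 0 non-responders the posterior is Beta(8+k, 4), with mean (8+k)/(8+4+k).
Set (8+k)/(12+k) > 0.76 and solve: k > (0.76·12 − 8)/(1 − 0.76) = 4.667.
The smallest integer exceeding 4.667 is 5.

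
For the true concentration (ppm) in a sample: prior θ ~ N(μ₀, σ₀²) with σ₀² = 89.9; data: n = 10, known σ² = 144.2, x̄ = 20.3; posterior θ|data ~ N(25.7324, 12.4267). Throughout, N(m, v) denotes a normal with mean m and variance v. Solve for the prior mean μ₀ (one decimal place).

μ₀ = 59.6

With known observation variance, the Normal–Normal posterior has precision τ_n = τ₀ + n/σ² and mean μ_n = (τ₀μ₀ + (n/σ²)x̄)/τ_n.
Here τ₀ = 1/89.9 = 0.011123 and τ_data = 10/144.2 = 0.069348, so τ_n = 0.080471.
Rearranging for μ₀: μ₀ = (μ_n·τ_n − τ_data·x̄)/τ₀ = (25.7324·0.080471 − 0.069348·20.3) / 0.011123 = 0.662948/0.011123 ≈ 59.6.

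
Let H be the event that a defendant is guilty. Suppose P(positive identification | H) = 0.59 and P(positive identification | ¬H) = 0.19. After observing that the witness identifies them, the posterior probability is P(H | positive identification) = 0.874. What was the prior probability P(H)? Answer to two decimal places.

P(H) = 0.69

In odds form, posterior odds = prior odds × likelihood ratio, so prior odds = posterior odds ÷ LR.
Posterior odds = 0.874/(1−0.874) = 6.9365. LR = 0.59/0.19 = 3.1053.
Prior odds = 6.9365/3.1053 = 2.2338, so P(H) = 2.2338/(1+2.2338) ≈ 0.69.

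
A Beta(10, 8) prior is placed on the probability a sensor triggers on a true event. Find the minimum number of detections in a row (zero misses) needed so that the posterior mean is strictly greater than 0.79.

After k detections and 0 misses the posterior is Beta(10+k, 8), with mean (10+k)/(10+8+k).
Set (10+k)/(18+k) > 0.79 and solve: k > (0.79·18 − 10)/(1 − 0.79) = 20.095.
The smallest integer exceeding 20.095 is 21, and checking k=21: (31)/(39) = 0.7949 > 0.79.

k = 21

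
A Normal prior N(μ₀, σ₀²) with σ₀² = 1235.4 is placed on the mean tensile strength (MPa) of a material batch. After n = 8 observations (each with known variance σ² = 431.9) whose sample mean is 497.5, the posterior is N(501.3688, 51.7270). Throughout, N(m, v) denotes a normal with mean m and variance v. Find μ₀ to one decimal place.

The posterior mean is a precision-weighted average: μ_n = (τ₀μ₀ + τ_data·x̄)/(τ₀+τ_data), with τ₀=1/σ₀² and τ_data=n/σ².
Here τ₀ = 1/1235.4 = 0.000809 and τ_data = 8/431.9 = 0.018523, so τ_n = 0.019332.
Rearranging for μ₀: μ₀ = (μ_n·τ_n − τ_data·x̄)/τ₀ = (501.3688·0.019332 − 0.018523·497.5) / 0.000809 = 0.477269/0.000809 ≈ 589.9.

μ₀ = 589.9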